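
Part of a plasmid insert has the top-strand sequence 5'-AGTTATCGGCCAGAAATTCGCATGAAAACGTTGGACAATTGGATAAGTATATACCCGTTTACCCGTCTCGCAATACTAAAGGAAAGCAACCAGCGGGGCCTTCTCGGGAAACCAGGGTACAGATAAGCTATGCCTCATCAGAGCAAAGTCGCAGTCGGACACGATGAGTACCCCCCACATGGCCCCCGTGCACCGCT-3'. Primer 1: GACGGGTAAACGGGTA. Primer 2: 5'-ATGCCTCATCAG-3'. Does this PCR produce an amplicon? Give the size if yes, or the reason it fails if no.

Primer 1 (GACGGGTAAACGGGTA) has reverse complement TACCCGTTTACCCGTC, which matches the top strand at positions 52–67; primer 1 anneals to the top strand there with its 3' end pointing upstream toward position 52.
Primer 2 (ATGCCTCATCAG) matches the top strand directly at positions 130–141; it anneals to the bottom strand with its 3' end pointing downstream toward position 141.
The 3' ends diverge (primer 1 extends toward position 1, primer 2 toward position 197), so the primers never converge on a shared product.

No product — the primers' 3' ends point away from each other.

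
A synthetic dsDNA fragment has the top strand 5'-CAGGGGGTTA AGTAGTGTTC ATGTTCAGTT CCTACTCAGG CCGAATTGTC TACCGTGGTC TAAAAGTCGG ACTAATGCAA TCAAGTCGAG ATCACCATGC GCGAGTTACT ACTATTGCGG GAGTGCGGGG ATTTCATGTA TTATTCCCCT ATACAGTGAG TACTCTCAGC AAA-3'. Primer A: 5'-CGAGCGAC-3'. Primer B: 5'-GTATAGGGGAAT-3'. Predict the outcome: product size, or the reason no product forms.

No product — primer A has no binding site in the template.

Primer A (CGAGCGAC) does not match the top strand, and its reverse complement GTCGCTCG does not match either.
With no annealing site for primer A, no amplification occurs.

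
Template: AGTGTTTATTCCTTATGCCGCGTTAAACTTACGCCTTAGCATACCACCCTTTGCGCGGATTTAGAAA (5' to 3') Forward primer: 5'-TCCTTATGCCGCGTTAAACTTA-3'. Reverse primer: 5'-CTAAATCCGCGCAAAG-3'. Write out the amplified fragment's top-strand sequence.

5'-TCCTTATGCCGCGTTAAACTTACGCCTTAGCATACCACCCTTTGCGCGGATTTAG-3'

The forward primer matches the template at positions 10–31.
The reverse primer's reverse complement is CTTTGCGCGGATTTAG, which matches the template at positions 49–64.
The product is the template from position 10 through 64 (55 bp).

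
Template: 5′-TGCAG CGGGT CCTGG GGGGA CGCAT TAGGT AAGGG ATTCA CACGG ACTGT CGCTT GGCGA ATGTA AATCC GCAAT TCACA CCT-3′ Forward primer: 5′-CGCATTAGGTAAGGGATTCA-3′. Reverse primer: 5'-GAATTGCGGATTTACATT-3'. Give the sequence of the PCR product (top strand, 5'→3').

Scanning the template, CGCATTAGGTAAGGGATTCA occurs at positions 21–40; this primer anneals to the bottom strand there with its 3' end pointing downstream.
Taking the reverse complement of GAATTGCGGATTTACATT gives AATGTAAATCCGCAATTC, found at positions 60–77 on the template; the primer anneals here to the top strand with its 3' end pointing upstream.
The product is the template from position 21 through 77 (57 bp).

5'-CGCATTAGGTAAGGGATTCACACGGACTGTCGCTTGGCGAATGTAAATCCGCAATTC-3'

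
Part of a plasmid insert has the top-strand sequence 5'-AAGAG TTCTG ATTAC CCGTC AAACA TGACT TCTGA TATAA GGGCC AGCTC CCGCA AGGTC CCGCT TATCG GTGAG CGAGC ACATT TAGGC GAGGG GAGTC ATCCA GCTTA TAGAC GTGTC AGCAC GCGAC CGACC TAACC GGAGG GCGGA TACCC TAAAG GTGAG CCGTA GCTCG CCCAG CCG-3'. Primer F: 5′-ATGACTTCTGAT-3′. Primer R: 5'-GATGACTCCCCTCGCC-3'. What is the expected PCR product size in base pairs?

The forward primer matches the template at positions 25–36.
Taking the reverse complement of GATGACTCCCCTCGCC gives GGCGAGGGGAGTCATC, found at positions 88–103 on the template; the primer anneals here to the top strand with its 3' end pointing upstream.
The product runs from position 25 to position 103, so its length is 103 − 25 + 1 = 79 bp.

79 bp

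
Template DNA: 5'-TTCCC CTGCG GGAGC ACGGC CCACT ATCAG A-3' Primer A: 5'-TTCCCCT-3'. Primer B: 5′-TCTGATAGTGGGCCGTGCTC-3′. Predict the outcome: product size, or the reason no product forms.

Primer A (TTCCCCT) matches the top strand at positions 1–7; it acts as a forward primer.
Primer B's reverse complement is GAGCACGGCCCACTATCAGA, matching the top strand at positions 12–31; it acts as a reverse primer.
The 3' ends face each other across positions 1–31, giving a 31 bp product.

Yes — a 31 bp product.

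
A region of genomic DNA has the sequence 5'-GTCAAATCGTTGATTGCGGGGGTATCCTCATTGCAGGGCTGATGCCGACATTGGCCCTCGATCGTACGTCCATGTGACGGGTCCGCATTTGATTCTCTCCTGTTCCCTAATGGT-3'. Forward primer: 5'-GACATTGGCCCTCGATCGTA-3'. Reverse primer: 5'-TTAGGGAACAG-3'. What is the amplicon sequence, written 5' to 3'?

5'-GACATTGGCCCTCGATCGTACGTCCATGTGACGGGTCCGCATTTGATTCTCTCCTGTTCCCTAA-3'

Scanning the template, GACATTGGCCCTCGATCGTA occurs at positions 47–66; this primer anneals to the bottom strand there with its 3' end pointing downstream.
Reverse complement of the reverse primer: CTGTTCCCTAA. This occurs on the top strand at positions 100–110.
The product is the template from position 47 through 110 (64 bp).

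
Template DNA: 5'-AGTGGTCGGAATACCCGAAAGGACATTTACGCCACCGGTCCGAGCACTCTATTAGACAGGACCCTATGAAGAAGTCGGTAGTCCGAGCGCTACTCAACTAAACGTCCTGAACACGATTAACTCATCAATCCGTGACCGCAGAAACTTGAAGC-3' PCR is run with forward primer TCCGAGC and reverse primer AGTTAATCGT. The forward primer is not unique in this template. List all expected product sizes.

84 bp, 41 bp

The forward primer TCCGAGC matches the top strand at positions 39–45, 82–88.
The reverse primer's reverse complement is ACGATTAACT, matching at positions 113–122.
Each forward site pairs with the reverse site to give a product ending at position 122: sizes 84, 41 bp.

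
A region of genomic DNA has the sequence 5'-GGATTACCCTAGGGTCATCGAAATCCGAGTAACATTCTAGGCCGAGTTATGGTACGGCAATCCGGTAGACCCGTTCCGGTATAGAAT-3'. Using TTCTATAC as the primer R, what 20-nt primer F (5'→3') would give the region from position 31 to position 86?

The reverse primer's reverse complement GTATAGAA matches the template at positions 79–86; the product starts at position 31.
The forward primer is identical to the top strand over positions 31–50: AACATTCTAGGCCGAGTTAT.

5'-AACATTCTAGGCCGAGTTAT-3'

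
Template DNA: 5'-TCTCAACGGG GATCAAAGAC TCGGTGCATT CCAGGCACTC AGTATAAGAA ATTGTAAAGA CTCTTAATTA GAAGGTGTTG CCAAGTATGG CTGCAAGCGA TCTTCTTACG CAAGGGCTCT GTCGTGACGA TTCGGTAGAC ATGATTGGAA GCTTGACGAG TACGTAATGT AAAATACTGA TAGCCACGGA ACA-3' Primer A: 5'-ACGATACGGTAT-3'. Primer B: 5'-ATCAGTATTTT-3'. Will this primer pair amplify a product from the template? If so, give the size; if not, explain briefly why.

No product — primer A has no binding site in the template.

Primer A (ACGATACGGTAT) does not match the top strand, and its reverse complement ATACCGTATCGT does not match either.
With no annealing site for primer A, no amplification occurs.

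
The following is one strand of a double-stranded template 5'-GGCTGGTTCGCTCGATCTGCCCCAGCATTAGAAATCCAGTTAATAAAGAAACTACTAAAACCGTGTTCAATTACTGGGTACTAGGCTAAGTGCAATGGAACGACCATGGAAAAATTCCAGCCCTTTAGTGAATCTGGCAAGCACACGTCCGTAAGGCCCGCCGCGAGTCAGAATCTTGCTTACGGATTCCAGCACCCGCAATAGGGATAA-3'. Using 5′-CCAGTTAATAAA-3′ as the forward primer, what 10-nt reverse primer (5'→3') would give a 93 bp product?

5'-CTAAAGGGCT-3'

The forward primer binds at positions 36–47, so a 93 bp product ends at position 36 + 93 − 1 = 128.
The reverse primer anneals to the top strand over positions 119–128, i.e. to AGCCCTTTAG.
Its sequence written 5'→3' is the reverse complement: CTAAAGGGCT.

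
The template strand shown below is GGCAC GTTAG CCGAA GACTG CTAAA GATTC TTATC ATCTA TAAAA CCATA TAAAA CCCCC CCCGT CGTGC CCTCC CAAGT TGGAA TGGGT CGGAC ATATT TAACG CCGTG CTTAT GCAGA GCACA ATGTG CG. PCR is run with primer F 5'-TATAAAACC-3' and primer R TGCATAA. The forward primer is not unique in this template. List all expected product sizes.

80 bp, 70 bp

The forward primer TATAAAACC matches the top strand at positions 39–47, 49–57.
The reverse primer's reverse complement is TTATGCA, matching at positions 112–118.
Each forward site pairs with the reverse site to give a product ending at position 118: sizes 80, 70 bp.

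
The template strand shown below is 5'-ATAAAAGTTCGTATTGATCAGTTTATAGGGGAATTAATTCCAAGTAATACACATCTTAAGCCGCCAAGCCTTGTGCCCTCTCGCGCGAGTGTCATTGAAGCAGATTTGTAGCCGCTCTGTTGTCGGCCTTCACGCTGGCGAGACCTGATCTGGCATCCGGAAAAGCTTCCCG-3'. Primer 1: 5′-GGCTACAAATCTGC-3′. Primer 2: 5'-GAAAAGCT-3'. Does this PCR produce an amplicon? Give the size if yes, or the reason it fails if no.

No product — the primers' 3' ends point away from each other.

Primer 1 (GGCTACAAATCTGC) has reverse complement GCAGATTTGTAGCC, which matches the top strand at positions 100–113; primer 1 anneals to the top strand there with its 3' end pointing upstream toward position 100.
Primer 2 (GAAAAGCT) matches the top strand directly at positions 160–167; it anneals to the bottom strand with its 3' end pointing downstream toward position 167.
The 3' ends diverge (primer 1 extends toward position 1, primer 2 toward position 172), so the primers never converge on a shared product.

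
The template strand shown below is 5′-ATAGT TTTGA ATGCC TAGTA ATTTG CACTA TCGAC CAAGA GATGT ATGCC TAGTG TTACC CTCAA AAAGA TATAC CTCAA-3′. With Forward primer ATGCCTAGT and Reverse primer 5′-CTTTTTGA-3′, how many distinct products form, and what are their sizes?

The forward primer ATGCCTAGT matches the top strand at positions 11–19, 46–54.
The reverse primer's reverse complement is TCAAAAAG, matching at positions 62–69.
Each forward site pairs with the reverse site to give a product ending at position 69: sizes 59, 24 bp.

Two products: 59 bp, 24 bp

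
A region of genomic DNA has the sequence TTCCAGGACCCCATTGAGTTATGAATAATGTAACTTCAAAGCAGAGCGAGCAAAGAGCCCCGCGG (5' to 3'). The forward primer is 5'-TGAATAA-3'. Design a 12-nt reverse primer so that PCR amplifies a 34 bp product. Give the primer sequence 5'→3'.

The forward primer binds at positions 22–28, so a 34 bp product ends at position 22 + 34 − 1 = 55.
The reverse primer anneals to the top strand over positions 44–55, i.e. to GAGCGAGCAAAG.
Its sequence written 5'→3' is the reverse complement: CTTTGCTCGCTC.

5'-CTTTGCTCGCTC-3'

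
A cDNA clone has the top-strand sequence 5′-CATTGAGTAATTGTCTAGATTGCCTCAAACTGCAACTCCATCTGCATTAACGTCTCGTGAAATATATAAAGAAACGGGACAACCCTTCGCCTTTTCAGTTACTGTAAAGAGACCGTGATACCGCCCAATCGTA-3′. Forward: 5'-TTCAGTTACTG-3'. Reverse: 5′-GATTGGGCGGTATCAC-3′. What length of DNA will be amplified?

37 bp

Scanning the template, TTCAGTTACTG occurs at positions 94–104; this primer anneals to the bottom strand there with its 3' end pointing downstream.
The reverse primer's reverse complement is GTGATACCGCCCAATC, which matches the template at positions 115–130.
Product length = (reverse-primer end) − (forward-primer start) + 1 = 130 − 94 + 1 = 37 bp.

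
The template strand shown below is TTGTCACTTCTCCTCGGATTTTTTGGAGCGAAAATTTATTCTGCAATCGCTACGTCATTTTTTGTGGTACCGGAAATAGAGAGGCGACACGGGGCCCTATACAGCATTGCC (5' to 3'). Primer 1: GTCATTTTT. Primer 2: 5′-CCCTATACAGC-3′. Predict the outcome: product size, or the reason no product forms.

Primer 1 (GTCATTTTT) matches the top strand at positions 54–62 (3' end points downstream).
Primer 2 (CCCTATACAGC) also matches the top strand directly, at positions 95–105 — its reverse complement GCTGTATAGGG is not present.
Both primers anneal to the bottom strand with 3' ends pointing the same way, so neither can prime synthesis back toward the other.

No product — both primers anneal to the same strand and extend in the same direction.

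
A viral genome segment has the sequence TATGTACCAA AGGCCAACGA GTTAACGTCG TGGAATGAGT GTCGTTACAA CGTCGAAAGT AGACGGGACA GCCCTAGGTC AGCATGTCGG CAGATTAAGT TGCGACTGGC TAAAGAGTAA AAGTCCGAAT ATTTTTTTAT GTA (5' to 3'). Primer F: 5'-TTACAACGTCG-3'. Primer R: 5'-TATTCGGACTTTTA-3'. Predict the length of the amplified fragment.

Scanning the template, TTACAACGTCG occurs at positions 45–55; this primer anneals to the bottom strand there with its 3' end pointing downstream.
Reverse complement of the reverse primer: TAAAAGTCCGAATA. This occurs on the top strand at positions 118–131.
Product length = (reverse-primer end) − (forward-primer start) + 1 = 131 − 45 + 1 = 87 bp.

87 bp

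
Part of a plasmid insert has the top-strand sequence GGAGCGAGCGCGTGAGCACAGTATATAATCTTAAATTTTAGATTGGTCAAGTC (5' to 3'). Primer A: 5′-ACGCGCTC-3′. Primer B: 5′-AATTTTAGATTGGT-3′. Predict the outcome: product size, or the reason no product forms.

Primer A (ACGCGCTC) has reverse complement GAGCGCGT, which matches the top strand at positions 6–13; primer A anneals to the top strand there with its 3' end pointing upstream toward position 6.
Primer B (AATTTTAGATTGGT) matches the top strand directly at positions 34–47; it anneals to the bottom strand with its 3' end pointing downstream toward position 47.
The 3' ends diverge (primer A extends toward position 1, primer B toward position 53), so the primers never converge on a shared product.

No product — the primers' 3' ends point away from each other.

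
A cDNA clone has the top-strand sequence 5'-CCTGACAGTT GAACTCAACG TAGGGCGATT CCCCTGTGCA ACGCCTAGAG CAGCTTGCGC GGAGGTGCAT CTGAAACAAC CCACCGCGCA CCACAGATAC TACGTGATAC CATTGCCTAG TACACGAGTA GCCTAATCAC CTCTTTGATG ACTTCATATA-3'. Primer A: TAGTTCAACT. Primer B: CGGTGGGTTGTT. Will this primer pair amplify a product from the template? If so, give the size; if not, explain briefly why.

No product — primer A has no binding site in the template.

Primer A (TAGTTCAACT) does not match the top strand, and its reverse complement AGTTGAACTA does not match either.
With no annealing site for primer A, no amplification occurs.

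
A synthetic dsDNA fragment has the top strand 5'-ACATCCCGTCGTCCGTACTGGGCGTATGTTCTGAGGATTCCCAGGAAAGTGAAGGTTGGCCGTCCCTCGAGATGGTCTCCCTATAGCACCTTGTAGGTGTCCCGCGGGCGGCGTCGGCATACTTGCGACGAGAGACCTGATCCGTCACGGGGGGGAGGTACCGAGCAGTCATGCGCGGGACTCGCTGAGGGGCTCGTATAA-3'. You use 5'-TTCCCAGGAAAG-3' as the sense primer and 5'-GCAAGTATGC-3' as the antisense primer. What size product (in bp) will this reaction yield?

89 bp

Forward primer TTCCCAGGAAAG is found on the top strand at positions 38–49.
Reverse complement of the reverse primer: GCATACTTGC. This occurs on the top strand at positions 117–126.
Amplicon spans positions 38–126: 89 bp.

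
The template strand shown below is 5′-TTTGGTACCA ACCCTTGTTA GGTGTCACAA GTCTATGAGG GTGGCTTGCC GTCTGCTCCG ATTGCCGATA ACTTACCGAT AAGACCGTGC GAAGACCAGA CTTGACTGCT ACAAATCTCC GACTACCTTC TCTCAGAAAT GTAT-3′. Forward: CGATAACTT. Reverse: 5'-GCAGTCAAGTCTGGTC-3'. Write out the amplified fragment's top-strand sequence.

5'-CGATAACTTACCGATAAGACCGTGCGAAGACCAGACTTGACTGC-3'

Scanning the template, CGATAACTT occurs at positions 66–74; this primer anneals to the bottom strand there with its 3' end pointing downstream.
Reverse complement of the reverse primer: GACCAGACTTGACTGC. This occurs on the top strand at positions 94–109.
The product is the template from position 66 through 109 (44 bp).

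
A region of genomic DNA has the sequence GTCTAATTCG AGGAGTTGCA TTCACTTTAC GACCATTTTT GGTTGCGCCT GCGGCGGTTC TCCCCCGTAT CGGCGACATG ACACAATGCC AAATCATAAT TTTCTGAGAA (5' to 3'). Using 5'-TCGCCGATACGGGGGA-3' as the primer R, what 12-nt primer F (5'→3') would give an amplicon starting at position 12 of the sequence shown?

The reverse primer's reverse complement TCCCCCGTATCGGCGA matches the template at positions 61–76; the product starts at position 12.
The forward primer is identical to the top strand over positions 12–23: GGAGTTGCATTC.

5'-GGAGTTGCATTC-3'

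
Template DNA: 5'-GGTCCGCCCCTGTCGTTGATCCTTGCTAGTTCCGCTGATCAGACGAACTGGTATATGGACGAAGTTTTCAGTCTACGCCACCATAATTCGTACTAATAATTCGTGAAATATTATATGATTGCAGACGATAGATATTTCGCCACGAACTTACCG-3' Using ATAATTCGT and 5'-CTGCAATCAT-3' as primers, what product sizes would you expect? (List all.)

The forward primer ATAATTCGT matches the top strand at positions 83–91, 96–104.
The reverse primer's reverse complement is ATGATTGCAG, matching at positions 115–124.
Each forward site pairs with the reverse site to give a product ending at position 124: sizes 42, 29 bp.

42 bp, 29 bp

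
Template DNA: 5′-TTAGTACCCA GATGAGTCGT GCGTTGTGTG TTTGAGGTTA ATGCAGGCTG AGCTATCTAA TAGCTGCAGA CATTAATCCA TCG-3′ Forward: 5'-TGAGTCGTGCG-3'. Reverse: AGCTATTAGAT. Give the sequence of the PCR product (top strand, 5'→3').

Forward primer TGAGTCGTGCG is found on the top strand at positions 13–23.
The reverse primer's reverse complement is ATCTAATAGCT, which matches the template at positions 55–65.
The product is the template from position 13 through 65 (53 bp).

5'-TGAGTCGTGCGTTGTGTGTTTGAGGTTAATGCAGGCTGAGCTATCTAATAGCT-3'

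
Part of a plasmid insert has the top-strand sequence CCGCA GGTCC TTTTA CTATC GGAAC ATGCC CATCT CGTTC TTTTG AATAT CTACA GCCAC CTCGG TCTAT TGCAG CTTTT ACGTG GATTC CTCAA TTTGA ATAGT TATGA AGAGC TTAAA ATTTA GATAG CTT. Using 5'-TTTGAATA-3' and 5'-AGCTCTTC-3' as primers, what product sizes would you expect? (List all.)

The forward primer TTTGAATA matches the top strand at positions 42–49, 96–103.
The reverse primer's reverse complement is GAAGAGCT, matching at positions 109–116.
Each forward site pairs with the reverse site to give a product ending at position 116: sizes 75, 21 bp.

75 bp, 21 bp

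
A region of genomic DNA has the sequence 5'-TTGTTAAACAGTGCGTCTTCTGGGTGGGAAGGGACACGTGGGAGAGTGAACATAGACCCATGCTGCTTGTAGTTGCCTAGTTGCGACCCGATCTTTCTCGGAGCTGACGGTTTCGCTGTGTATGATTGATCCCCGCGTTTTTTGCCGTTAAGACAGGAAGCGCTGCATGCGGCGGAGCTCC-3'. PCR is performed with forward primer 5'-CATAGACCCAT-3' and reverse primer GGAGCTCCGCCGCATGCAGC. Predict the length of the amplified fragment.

The forward primer matches the template at positions 51–61.
Taking the reverse complement of GGAGCTCCGCCGCATGCAGC gives GCTGCATGCGGCGGAGCTCC, found at positions 162–181 on the template; the primer anneals here to the top strand with its 3' end pointing upstream.
Product length = (reverse-primer end) − (forward-primer start) + 1 = 181 − 51 + 1 = 131 bp.

131 bp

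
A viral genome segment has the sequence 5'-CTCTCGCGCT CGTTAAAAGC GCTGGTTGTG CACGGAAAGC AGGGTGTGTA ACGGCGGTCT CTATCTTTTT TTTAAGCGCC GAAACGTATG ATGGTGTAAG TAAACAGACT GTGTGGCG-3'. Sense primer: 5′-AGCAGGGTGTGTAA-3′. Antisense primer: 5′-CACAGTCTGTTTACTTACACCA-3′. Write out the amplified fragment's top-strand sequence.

Forward primer AGCAGGGTGTGTAA is found on the top strand at positions 38–51.
The reverse primer's reverse complement is TGGTGTAAGTAAACAGACTGTG, which matches the template at positions 92–113.
The product is the template from position 38 through 113 (76 bp).

5'-AGCAGGGTGTGTAACGGCGGTCTCTATCTTTTTTTTAAGCGCCGAAACGTATGATGGTGTAAGTAAACAGACTGTG-3'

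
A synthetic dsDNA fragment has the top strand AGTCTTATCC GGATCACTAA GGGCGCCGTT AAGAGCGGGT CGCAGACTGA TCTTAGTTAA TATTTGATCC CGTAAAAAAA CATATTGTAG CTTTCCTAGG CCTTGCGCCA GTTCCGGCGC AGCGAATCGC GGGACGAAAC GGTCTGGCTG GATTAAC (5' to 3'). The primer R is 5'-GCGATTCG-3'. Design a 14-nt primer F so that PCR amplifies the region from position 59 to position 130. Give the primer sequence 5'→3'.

The reverse primer's reverse complement CGAATCGC matches the template at positions 123–130; the product starts at position 59.
The forward primer is identical to the top strand over positions 59–72: AATATTTGATCCCG.

5'-AATATTTGATCCCG-3'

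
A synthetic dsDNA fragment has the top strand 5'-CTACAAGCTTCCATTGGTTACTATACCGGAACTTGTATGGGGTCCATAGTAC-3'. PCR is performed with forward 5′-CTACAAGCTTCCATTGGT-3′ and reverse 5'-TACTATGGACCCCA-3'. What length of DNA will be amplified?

The forward primer matches the template at positions 1–18.
Reverse complement of the reverse primer: TGGGGTCCATAGTA. This occurs on the top strand at positions 38–51.
The product runs from position 1 to position 51, so its length is 51 − 1 + 1 = 51 bp.

51 bp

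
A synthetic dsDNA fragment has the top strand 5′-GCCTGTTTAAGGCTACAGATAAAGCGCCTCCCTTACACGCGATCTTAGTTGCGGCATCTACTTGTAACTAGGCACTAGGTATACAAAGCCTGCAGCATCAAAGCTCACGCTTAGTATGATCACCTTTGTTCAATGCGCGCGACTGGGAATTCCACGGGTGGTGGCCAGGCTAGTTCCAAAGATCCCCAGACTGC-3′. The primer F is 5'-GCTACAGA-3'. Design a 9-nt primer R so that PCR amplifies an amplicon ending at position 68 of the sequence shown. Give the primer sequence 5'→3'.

5'-GTTACAAGT-3'

The forward primer binds at positions 12–19; the product's 3' end on the top strand is position 68.
The reverse primer anneals to the top strand over positions 60–68, i.e. to ACTTGTAAC.
Its sequence written 5'→3' is the reverse complement: GTTACAAGT.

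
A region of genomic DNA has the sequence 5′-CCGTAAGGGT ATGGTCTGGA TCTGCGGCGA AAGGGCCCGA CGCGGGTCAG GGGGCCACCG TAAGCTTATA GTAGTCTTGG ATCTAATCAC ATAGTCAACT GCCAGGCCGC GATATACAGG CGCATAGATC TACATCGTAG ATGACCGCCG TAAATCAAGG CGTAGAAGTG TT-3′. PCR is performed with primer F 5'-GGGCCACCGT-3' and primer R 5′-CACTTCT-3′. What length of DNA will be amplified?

119 bp

The forward primer matches the template at positions 52–61.
Reverse complement of the reverse primer: AGAAGTG. This occurs on the top strand at positions 164–170.
The product runs from position 52 to position 170, so its length is 170 − 52 + 1 = 119 bp.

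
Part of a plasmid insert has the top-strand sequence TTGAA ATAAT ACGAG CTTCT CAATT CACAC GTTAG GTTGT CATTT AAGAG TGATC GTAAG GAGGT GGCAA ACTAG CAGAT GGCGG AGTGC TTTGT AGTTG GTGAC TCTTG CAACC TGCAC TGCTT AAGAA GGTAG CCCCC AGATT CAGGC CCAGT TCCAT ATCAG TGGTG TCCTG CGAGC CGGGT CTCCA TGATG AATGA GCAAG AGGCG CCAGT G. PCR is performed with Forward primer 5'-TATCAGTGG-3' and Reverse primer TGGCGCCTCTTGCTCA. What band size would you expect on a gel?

54 bp

The forward primer matches the template at positions 160–168.
Taking the reverse complement of TGGCGCCTCTTGCTCA gives TGAGCAAGAGGCGCCA, found at positions 198–213 on the template; the primer anneals here to the top strand with its 3' end pointing upstream.
The product runs from position 160 to position 213, so its length is 213 − 160 + 1 = 54 bp.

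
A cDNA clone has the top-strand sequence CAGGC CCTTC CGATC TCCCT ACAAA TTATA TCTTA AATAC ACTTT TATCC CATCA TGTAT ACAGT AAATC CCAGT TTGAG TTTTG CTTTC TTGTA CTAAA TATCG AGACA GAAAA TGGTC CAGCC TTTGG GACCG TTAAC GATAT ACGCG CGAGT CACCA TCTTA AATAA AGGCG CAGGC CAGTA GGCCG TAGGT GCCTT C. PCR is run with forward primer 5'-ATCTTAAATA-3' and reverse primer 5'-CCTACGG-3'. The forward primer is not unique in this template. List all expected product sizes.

165 bp, 35 bp

The forward primer ATCTTAAATA matches the top strand at positions 30–39, 160–169.
The reverse primer's reverse complement is CCGTAGG, matching at positions 188–194.
Each forward site pairs with the reverse site to give a product ending at position 194: sizes 165, 35 bp.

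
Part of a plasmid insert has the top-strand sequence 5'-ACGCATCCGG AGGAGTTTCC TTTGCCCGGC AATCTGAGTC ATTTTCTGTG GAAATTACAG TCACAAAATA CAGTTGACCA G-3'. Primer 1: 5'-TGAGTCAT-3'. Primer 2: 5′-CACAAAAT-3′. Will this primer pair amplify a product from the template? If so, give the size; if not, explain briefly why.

Primer 1 (TGAGTCAT) matches the top strand at positions 35–42 (3' end points downstream).
Primer 2 (CACAAAAT) also matches the top strand directly, at positions 62–69 — its reverse complement ATTTTGTG is not present.
Both primers anneal to the bottom strand with 3' ends pointing the same way, so neither can prime synthesis back toward the other.

No product — both primers anneal to the same strand and extend in the same direction.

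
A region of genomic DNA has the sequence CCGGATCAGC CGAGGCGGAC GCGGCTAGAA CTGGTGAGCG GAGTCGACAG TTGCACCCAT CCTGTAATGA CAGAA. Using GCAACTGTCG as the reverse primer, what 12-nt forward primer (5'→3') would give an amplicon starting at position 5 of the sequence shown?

The reverse primer's reverse complement CGACAGTTGC matches the template at positions 45–54; the product starts at position 5.
The forward primer is identical to the top strand over positions 5–16: ATCAGCCGAGGC.

5'-ATCAGCCGAGGC-3'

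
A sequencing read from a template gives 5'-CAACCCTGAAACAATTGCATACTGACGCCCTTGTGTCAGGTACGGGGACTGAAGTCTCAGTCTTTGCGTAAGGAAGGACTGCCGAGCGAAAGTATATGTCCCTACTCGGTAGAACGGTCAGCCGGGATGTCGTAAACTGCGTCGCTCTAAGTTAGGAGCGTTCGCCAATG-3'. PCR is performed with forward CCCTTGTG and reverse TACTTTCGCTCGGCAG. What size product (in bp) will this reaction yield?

Scanning the template, CCCTTGTG occurs at positions 28–35; this primer anneals to the bottom strand there with its 3' end pointing downstream.
Reverse complement of the reverse primer: CTGCCGAGCGAAAGTA. This occurs on the top strand at positions 79–94.
Amplicon spans positions 28–94: 67 bp.

67 bp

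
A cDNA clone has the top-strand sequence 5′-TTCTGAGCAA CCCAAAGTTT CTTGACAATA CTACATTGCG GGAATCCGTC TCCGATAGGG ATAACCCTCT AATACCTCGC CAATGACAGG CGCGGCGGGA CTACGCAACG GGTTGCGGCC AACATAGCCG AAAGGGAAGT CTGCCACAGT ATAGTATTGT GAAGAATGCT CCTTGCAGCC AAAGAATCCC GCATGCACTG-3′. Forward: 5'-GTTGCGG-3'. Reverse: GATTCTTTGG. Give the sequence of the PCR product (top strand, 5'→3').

5'-GTTGCGGCCAACATAGCCGAAAGGGAAGTCTGCCACAGTATAGTATTGTGAAGAATGCTCCTTGCAGCCAAAGAATC-3'

Scanning the template, GTTGCGG occurs at positions 112–118; this primer anneals to the bottom strand there with its 3' end pointing downstream.
Reverse complement of the reverse primer: CCAAAGAATC. This occurs on the top strand at positions 179–188.
The product is the template from position 112 through 188 (77 bp).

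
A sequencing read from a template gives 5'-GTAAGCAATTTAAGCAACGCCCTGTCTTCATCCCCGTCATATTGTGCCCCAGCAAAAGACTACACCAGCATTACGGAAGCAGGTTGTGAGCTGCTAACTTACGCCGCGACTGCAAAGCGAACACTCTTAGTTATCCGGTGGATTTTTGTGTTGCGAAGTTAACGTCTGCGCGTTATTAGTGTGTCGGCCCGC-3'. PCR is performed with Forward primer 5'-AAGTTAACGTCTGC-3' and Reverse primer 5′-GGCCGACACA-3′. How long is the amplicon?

34 bp

The forward primer matches the template at positions 156–169.
Reverse complement of the reverse primer: TGTGTCGGCC. This occurs on the top strand at positions 180–189.
Product length = (reverse-primer end) − (forward-primer start) + 1 = 189 − 156 + 1 = 34 bp.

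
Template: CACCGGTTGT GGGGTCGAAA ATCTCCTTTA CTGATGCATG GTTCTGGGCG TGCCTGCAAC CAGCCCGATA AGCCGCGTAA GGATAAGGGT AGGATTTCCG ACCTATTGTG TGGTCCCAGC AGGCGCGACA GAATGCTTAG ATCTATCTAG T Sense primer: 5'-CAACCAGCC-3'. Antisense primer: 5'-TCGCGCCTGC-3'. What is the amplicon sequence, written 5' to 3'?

The forward primer matches the template at positions 57–65.
Taking the reverse complement of TCGCGCCTGC gives GCAGGCGCGA, found at positions 119–128 on the template; the primer anneals here to the top strand with its 3' end pointing upstream.
The product is the template from position 57 through 128 (72 bp).

5'-CAACCAGCCCGATAAGCCGCGTAAGGATAAGGGTAGGATTTCCGACCTATTGTGTGGTCCCAGCAGGCGCGA-3'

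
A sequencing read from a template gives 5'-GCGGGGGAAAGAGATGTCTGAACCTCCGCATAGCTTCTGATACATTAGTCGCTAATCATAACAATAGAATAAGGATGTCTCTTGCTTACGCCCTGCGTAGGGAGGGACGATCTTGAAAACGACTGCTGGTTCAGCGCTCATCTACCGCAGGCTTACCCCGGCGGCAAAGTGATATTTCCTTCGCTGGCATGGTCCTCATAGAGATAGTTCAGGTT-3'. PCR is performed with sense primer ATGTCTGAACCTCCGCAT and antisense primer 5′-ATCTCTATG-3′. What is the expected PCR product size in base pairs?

192 bp

The forward primer matches the template at positions 14–31.
Reverse complement of the reverse primer: CATAGAGAT. This occurs on the top strand at positions 197–205.
The product runs from position 14 to position 205, so its length is 205 − 14 + 1 = 192 bp.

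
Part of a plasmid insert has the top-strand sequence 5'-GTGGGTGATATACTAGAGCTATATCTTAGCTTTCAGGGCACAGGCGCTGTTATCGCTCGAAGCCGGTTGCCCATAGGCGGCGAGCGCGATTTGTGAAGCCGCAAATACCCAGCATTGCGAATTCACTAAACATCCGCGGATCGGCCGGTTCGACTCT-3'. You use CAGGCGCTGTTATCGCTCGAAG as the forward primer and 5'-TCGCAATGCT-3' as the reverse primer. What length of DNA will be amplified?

Forward primer CAGGCGCTGTTATCGCTCGAAG is found on the top strand at positions 41–62.
The reverse primer's reverse complement is AGCATTGCGA, which matches the template at positions 111–120.
The product runs from position 41 to position 120, so its length is 120 − 41 + 1 = 80 bp.

80 bp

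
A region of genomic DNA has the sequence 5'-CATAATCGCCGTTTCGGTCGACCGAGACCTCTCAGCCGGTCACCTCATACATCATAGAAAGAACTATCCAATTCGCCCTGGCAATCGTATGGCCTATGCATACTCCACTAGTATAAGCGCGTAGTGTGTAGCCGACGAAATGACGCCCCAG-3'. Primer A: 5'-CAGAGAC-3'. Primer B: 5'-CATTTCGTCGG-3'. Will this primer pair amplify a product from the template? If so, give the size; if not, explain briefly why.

No product — primer A has no binding site in the template.

Primer A (CAGAGAC) does not match the top strand, and its reverse complement GTCTCTG does not match either.
With no annealing site for primer A, no amplification occurs.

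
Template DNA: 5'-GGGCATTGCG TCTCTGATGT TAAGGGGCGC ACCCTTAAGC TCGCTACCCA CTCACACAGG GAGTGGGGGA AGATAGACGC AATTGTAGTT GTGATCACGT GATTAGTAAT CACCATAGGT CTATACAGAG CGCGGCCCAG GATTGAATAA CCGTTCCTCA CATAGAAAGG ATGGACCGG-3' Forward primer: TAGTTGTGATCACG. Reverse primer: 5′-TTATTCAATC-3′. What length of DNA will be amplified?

65 bp

Forward primer TAGTTGTGATCACG is found on the top strand at positions 86–99.
The reverse primer's reverse complement is GATTGAATAA, which matches the template at positions 141–150.
Amplicon spans positions 86–150: 65 bp.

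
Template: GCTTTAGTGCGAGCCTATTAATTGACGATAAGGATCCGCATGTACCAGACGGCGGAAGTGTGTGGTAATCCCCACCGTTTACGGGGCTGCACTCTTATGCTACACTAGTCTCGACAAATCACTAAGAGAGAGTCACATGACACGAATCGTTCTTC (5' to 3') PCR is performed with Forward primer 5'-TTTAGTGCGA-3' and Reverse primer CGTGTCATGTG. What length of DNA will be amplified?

Scanning the template, TTTAGTGCGA occurs at positions 3–12; this primer anneals to the bottom strand there with its 3' end pointing downstream.
Taking the reverse complement of CGTGTCATGTG gives CACATGACACG, found at positions 134–144 on the template; the primer anneals here to the top strand with its 3' end pointing upstream.
Product length = (reverse-primer end) − (forward-primer start) + 1 = 144 − 3 + 1 = 142 bp.

142 bp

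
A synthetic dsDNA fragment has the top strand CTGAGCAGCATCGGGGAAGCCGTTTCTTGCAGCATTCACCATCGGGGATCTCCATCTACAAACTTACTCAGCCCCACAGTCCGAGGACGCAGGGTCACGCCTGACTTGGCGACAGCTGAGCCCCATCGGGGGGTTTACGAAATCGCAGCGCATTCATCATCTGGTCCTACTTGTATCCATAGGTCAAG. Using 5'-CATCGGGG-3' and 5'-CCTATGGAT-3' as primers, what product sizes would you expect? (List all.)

The forward primer CATCGGGG matches the top strand at positions 9–16, 40–47, 124–131.
The reverse primer's reverse complement is ATCCATAGG, matching at positions 175–183.
Each forward site pairs with the reverse site to give a product ending at position 183: sizes 175, 144, 60 bp.

175 bp, 144 bp, 60 bp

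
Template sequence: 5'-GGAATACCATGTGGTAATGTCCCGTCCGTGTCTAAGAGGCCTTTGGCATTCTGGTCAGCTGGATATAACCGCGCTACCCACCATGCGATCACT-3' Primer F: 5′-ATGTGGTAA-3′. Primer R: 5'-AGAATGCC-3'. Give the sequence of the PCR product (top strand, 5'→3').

The forward primer matches the template at positions 9–17.
The reverse primer's reverse complement is GGCATTCT, which matches the template at positions 45–52.
The product is the template from position 9 through 52 (44 bp).

5'-ATGTGGTAATGTCCCGTCCGTGTCTAAGAGGCCTTTGGCATTCT-3'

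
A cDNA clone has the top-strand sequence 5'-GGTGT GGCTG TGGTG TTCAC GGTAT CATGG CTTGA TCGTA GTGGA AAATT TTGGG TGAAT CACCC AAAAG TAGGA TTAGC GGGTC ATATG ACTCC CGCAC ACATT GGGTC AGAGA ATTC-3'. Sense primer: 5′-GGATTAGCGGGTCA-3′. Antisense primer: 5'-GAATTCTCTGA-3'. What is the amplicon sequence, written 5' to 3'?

Forward primer GGATTAGCGGGTCA is found on the top strand at positions 73–86.
Taking the reverse complement of GAATTCTCTGA gives TCAGAGAATTC, found at positions 109–119 on the template; the primer anneals here to the top strand with its 3' end pointing upstream.
The product is the template from position 73 through 119 (47 bp).

5'-GGATTAGCGGGTCATATGACTCCCGCACACATTGGGTCAGAGAATTC-3'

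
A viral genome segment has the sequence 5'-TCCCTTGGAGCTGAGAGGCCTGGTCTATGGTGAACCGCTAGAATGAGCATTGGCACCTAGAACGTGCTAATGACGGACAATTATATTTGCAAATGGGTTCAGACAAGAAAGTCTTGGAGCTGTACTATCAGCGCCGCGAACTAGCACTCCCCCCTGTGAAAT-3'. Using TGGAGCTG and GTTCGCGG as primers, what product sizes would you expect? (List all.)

136 bp, 27 bp

The forward primer TGGAGCTG matches the top strand at positions 6–13, 115–122.
The reverse primer's reverse complement is CCGCGAAC, matching at positions 134–141.
Each forward site pairs with the reverse site to give a product ending at position 141: sizes 136, 27 bp.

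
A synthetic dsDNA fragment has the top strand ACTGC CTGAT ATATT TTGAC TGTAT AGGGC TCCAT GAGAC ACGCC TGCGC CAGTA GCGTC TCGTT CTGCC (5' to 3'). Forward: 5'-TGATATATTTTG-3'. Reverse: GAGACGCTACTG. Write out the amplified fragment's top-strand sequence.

Scanning the template, TGATATATTTTG occurs at positions 7–18; this primer anneals to the bottom strand there with its 3' end pointing downstream.
Taking the reverse complement of GAGACGCTACTG gives CAGTAGCGTCTC, found at positions 51–62 on the template; the primer anneals here to the top strand with its 3' end pointing upstream.
The product is the template from position 7 through 62 (56 bp).

5'-TGATATATTTTGACTGTATAGGGCTCCATGAGACACGCCTGCGCCAGTAGCGTCTC-3'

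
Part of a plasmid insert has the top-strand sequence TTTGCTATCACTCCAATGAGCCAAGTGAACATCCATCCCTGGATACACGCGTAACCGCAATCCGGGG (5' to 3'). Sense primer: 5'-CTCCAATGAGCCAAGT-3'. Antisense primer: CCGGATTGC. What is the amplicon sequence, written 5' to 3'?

5'-CTCCAATGAGCCAAGTGAACATCCATCCCTGGATACACGCGTAACCGCAATCCGG-3'

The forward primer matches the template at positions 11–26.
The reverse primer's reverse complement is GCAATCCGG, which matches the template at positions 57–65.
The product is the template from position 11 through 65 (55 bp).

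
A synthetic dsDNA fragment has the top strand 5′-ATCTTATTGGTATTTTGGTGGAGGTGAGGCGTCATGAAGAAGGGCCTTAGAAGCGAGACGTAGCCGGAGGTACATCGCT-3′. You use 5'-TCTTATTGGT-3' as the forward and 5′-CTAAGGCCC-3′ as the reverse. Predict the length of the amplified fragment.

Forward primer TCTTATTGGT is found on the top strand at positions 2–11.
Taking the reverse complement of CTAAGGCCC gives GGGCCTTAG, found at positions 42–50 on the template; the primer anneals here to the top strand with its 3' end pointing upstream.
The product runs from position 2 to position 50, so its length is 50 − 2 + 1 = 49 bp.

49 bp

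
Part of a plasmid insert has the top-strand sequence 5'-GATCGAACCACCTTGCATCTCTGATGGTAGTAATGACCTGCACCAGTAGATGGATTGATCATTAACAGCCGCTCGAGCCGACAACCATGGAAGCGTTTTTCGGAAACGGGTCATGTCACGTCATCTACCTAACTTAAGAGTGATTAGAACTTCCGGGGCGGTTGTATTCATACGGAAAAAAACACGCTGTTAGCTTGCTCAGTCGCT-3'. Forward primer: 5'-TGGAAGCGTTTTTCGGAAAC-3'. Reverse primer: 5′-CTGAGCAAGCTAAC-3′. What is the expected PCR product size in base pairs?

115 bp

Forward primer TGGAAGCGTTTTTCGGAAAC is found on the top strand at positions 88–107.
The reverse primer's reverse complement is GTTAGCTTGCTCAG, which matches the template at positions 189–202.
The product runs from position 88 to position 202, so its length is 202 − 88 + 1 = 115 bp.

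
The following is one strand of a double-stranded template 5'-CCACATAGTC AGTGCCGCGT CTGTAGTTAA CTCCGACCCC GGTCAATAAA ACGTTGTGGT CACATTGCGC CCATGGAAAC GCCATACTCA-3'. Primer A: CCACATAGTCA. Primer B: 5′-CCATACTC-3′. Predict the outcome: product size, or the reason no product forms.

No product — both primers anneal to the same strand and extend in the same direction.

Primer A (CCACATAGTCA) matches the top strand at positions 1–11 (3' end points downstream).
Primer B (CCATACTC) also matches the top strand directly, at positions 82–89 — its reverse complement GAGTATGG is not present.
Both primers anneal to the bottom strand with 3' ends pointing the same way, so neither can prime synthesis back toward the other.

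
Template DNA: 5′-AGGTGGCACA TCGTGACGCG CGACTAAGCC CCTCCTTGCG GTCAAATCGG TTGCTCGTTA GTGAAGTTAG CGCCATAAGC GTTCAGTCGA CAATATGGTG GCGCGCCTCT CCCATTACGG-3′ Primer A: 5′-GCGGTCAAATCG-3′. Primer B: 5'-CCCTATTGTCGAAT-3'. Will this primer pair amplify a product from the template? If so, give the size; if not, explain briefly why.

Primer B (CCCTATTGTCGAAT) does not match the top strand, and its reverse complement ATTCGACAATAGGG does not match either.
With no annealing site for primer B, no amplification occurs.

No product — primer B has no binding site in the template.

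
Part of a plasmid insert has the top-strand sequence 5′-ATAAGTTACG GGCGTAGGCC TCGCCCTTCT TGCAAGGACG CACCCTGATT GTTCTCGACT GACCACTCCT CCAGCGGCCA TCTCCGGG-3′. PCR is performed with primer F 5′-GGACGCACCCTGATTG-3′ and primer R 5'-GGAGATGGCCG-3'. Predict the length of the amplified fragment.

50 bp

Scanning the template, GGACGCACCCTGATTG occurs at positions 36–51; this primer anneals to the bottom strand there with its 3' end pointing downstream.
The reverse primer's reverse complement is CGGCCATCTCC, which matches the template at positions 75–85.
Amplicon spans positions 36–85: 50 bp.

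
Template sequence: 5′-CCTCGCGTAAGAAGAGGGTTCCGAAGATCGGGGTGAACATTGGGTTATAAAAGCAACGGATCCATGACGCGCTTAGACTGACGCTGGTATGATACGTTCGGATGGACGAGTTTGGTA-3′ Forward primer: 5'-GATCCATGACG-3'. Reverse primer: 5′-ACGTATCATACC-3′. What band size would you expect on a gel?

39 bp

The forward primer matches the template at positions 59–69.
Reverse complement of the reverse primer: GGTATGATACGT. This occurs on the top strand at positions 86–97.
Product length = (reverse-primer end) − (forward-primer start) + 1 = 97 − 59 + 1 = 39 bp.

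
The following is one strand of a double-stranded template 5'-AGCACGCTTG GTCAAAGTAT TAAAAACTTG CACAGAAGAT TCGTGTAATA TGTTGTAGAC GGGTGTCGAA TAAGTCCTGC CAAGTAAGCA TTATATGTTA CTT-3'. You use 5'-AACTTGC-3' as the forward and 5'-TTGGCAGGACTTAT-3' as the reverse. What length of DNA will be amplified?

59 bp

The forward primer matches the template at positions 25–31.
Taking the reverse complement of TTGGCAGGACTTAT gives ATAAGTCCTGCCAA, found at positions 70–83 on the template; the primer anneals here to the top strand with its 3' end pointing upstream.
Product length = (reverse-primer end) − (forward-primer start) + 1 = 83 − 25 + 1 = 59 bp.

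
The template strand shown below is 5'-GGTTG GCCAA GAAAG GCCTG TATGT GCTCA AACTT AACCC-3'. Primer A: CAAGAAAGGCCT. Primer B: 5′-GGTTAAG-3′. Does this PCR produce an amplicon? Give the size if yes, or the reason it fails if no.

Primer A (CAAGAAAGGCCT) matches the top strand at positions 8–19; it acts as a forward primer.
Primer B's reverse complement is CTTAACC, matching the top strand at positions 33–39; it acts as a reverse primer.
The 3' ends face each other across positions 8–39, giving a 32 bp product.

Yes — a 32 bp product.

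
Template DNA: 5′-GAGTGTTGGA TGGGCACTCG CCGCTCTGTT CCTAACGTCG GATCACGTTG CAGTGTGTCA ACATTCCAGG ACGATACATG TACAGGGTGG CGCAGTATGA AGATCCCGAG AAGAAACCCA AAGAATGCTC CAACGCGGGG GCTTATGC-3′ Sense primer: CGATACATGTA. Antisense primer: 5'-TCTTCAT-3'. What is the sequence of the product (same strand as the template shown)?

5'-CGATACATGTACAGGGTGGCGCAGTATGAAGA-3'

Forward primer CGATACATGTA is found on the top strand at positions 72–82.
Reverse complement of the reverse primer: ATGAAGA. This occurs on the top strand at positions 97–103.
The product is the template from position 72 through 103 (32 bp).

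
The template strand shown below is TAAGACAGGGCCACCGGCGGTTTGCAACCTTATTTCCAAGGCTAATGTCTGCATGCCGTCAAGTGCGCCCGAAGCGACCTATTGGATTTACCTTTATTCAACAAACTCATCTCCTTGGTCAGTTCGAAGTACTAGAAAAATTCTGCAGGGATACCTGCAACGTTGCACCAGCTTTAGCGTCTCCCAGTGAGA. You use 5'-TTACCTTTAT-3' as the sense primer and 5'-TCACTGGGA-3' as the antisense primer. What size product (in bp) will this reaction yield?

The forward primer matches the template at positions 88–97.
Reverse complement of the reverse primer: TCCCAGTGA. This occurs on the top strand at positions 182–190.
Amplicon spans positions 88–190: 103 bp.

103 bp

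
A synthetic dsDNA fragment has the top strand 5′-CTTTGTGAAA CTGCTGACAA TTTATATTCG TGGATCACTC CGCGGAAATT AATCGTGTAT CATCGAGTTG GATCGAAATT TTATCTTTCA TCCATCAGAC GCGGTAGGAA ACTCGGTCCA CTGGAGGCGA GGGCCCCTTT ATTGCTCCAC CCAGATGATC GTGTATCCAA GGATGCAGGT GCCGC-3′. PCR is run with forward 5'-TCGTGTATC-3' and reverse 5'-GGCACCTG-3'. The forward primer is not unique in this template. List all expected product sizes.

The forward primer TCGTGTATC matches the top strand at positions 53–61, 159–167.
The reverse primer's reverse complement is CAGGTGCC, matching at positions 176–183.
Each forward site pairs with the reverse site to give a product ending at position 183: sizes 131, 25 bp.

131 bp, 25 bp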